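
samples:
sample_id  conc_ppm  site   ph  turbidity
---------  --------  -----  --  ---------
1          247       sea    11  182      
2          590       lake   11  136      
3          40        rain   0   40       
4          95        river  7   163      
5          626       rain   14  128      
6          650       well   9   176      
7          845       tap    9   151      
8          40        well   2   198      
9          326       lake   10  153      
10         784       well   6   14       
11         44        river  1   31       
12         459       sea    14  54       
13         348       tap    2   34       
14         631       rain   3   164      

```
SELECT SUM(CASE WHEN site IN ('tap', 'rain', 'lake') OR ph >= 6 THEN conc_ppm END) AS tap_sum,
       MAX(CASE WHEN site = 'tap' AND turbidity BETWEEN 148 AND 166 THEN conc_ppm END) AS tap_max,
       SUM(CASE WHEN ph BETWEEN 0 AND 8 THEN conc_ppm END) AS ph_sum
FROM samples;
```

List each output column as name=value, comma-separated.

[tap_sum: site IN ('tap', 'rain', 'lake') OR ph >= 6]
sample_id=1: ✓ → 247
sample_id=2: ✓ → 590
sample_id=3: ✓ → 40
sample_id=4: ✓ → 95
sample_id=5: ✓ → 626
sample_id=6: ✓ → 650
sample_id=7: ✓ → 845
sample_id=8: ✗
sample_id=9: ✓ → 326
sample_id=10: ✓ → 784
sample_id=11: ✗
sample_id=12: ✓ → 459
sample_id=13: ✓ → 348
sample_id=14: ✓ → 631
tap_sum = 247 + 590 + 40 + 95 + 626 + 650 + 845 + 326 + 784 + 459 + 348 + 631 = 5641
—
[tap_max: site = 'tap' AND turbidity BETWEEN 148 AND 166]
sample_id=1: ✗
sample_id=2: ✗
sample_id=3: ✗
sample_id=4: ✗
sample_id=5: ✗
sample_id=6: ✗
sample_id=7: ✓ → 845
sample_id=8: ✗
sample_id=9: ✗
sample_id=10: ✗
sample_id=11: ✗
sample_id=12: ✗
sample_id=13: ✗
sample_id=14: ✗
tap_max = MAX(845) = 845
—
[ph_sum: ph BETWEEN 0 AND 8]
sample_id=1: ✗
sample_id=2: ✗
sample_id=3: ✓ → 40
sample_id=4: ✓ → 95
sample_id=5: ✗
sample_id=6: ✗
sample_id=7: ✗
sample_id=8: ✓ → 40
sample_id=9: ✗
sample_id=10: ✓ → 784
sample_id=11: ✓ → 44
sample_id=12: ✗
sample_id=13: ✓ → 348
sample_id=14: ✓ → 631
ph_sum = 40 + 95 + 40 + 784 + 44 + 348 + 631 = 1982

tap_sum=5641, tap_max=845, ph_sum=1982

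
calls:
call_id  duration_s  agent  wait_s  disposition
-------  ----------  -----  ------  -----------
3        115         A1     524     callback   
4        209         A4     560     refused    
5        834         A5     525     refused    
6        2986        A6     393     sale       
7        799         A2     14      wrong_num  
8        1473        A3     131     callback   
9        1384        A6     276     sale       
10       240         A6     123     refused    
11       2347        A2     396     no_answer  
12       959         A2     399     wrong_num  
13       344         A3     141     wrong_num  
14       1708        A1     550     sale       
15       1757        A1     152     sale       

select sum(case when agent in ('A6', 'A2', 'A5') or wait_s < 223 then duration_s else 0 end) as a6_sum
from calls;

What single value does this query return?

13123

call_id=3: ✗
call_id=4: ✗
call_id=5: ✓ → 834
call_id=6: ✓ → 2986
call_id=7: ✓ → 799
call_id=8: ✓ → 1473
call_id=9: ✓ → 1384
call_id=10: ✓ → 240
call_id=11: ✓ → 2347
call_id=12: ✓ → 959
call_id=13: ✓ → 344
call_id=14: ✗
call_id=15: ✓ → 1757
a6_sum = 834 + 2986 + 799 + 1473 + 1384 + 240 + 2347 + 959 + 344 + 1757 = 13123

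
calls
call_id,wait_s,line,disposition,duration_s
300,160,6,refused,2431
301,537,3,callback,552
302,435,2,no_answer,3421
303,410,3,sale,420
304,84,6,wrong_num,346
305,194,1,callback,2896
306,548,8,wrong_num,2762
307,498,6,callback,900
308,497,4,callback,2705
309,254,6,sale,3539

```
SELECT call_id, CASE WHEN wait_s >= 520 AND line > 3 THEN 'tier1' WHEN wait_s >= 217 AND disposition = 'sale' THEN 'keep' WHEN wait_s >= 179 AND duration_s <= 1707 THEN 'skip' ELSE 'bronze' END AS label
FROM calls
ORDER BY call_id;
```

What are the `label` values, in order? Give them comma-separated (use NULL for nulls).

bronze, skip, bronze, keep, bronze, bronze, tier1, skip, bronze, keep

call_id=300: ELSE → bronze
call_id=301: wait_s >= 179 AND duration_s <= 1707 → skip
call_id=302: ELSE → bronze
call_id=303: wait_s >= 217 AND disposition = 'sale' → keep
call_id=304: ELSE → bronze
call_id=305: ELSE → bronze
call_id=306: wait_s >= 520 AND line > 3 → tier1
call_id=307: wait_s >= 179 AND duration_s <= 1707 → skip
call_id=308: ELSE → bronze
call_id=309: wait_s >= 217 AND disposition = 'sale' → keep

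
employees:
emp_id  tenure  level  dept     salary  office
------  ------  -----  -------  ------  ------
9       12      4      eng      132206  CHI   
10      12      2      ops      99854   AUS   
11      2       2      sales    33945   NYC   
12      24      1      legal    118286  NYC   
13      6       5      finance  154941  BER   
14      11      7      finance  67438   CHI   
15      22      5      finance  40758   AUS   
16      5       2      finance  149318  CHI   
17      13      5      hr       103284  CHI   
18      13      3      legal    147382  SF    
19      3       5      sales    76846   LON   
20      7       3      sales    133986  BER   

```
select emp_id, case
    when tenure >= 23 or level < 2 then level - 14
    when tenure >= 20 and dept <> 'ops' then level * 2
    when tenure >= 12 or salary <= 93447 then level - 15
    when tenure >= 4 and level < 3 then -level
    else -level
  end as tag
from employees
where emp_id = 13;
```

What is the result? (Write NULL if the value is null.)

-5

emp_id = 13: tenure=6, level=5, dept=finance, salary=154941, office=BER.
tenure >= 23 or level < 2 → false
tenure >= 20 and dept <> 'ops' → false
tenure >= 12 or salary <= 93447 → false
tenure >= 4 and level < 3 → false
No prior WHEN matched → ELSE → -5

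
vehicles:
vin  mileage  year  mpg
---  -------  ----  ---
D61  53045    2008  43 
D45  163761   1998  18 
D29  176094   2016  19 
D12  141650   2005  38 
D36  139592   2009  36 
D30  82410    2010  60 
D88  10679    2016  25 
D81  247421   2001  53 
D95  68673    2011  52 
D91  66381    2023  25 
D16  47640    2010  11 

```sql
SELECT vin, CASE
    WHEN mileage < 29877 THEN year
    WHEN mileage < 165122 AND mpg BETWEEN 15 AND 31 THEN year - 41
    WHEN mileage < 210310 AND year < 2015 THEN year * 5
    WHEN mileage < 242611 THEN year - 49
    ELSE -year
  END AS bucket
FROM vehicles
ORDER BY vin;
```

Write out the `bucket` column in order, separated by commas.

10025, 10050, 1967, 10050, 10045, 1957, 10040, -2001, 2016, 1982, 10055

vin=D12: mileage < 210310 AND year < 2015 → 10025
vin=D16: mileage < 210310 AND year < 2015 → 10050
vin=D29: mileage < 242611 → 1967
vin=D30: mileage < 210310 AND year < 2015 → 10050
vin=D36: mileage < 210310 AND year < 2015 → 10045
vin=D45: mileage < 165122 AND mpg BETWEEN 15 AND 31 → 1957
vin=D61: mileage < 210310 AND year < 2015 → 10040
vin=D81: ELSE → -2001
vin=D88: mileage < 29877 → 2016
vin=D91: mileage < 165122 AND mpg BETWEEN 15 AND 31 → 1982
vin=D95: mileage < 210310 AND year < 2015 → 10055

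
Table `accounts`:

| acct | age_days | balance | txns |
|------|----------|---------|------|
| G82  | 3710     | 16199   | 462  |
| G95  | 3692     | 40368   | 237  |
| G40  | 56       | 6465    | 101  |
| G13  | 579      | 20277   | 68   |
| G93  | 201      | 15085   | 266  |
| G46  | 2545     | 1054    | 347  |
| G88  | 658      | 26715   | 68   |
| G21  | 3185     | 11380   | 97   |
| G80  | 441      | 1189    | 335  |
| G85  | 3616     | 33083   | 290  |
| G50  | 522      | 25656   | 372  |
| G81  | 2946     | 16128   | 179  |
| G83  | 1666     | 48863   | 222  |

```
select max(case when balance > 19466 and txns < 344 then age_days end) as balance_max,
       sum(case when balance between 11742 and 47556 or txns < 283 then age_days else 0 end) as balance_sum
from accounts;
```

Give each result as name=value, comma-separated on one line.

balance_max=3692, balance_sum=20831

[balance_max: balance > 19466 and txns < 344]
acct=G82: ✗
acct=G95: ✓ → 3692
acct=G40: ✗
acct=G13: ✓ → 579
acct=G93: ✗
acct=G46: ✗
acct=G88: ✓ → 658
acct=G21: ✗
acct=G80: ✗
acct=G85: ✓ → 3616
acct=G50: ✗
acct=G81: ✗
acct=G83: ✓ → 1666
balance_max = MAX(3692, 579, 658, 3616, 1666) = 3692
—
[balance_sum: balance between 11742 and 47556 or txns < 283]
acct=G82: ✓ → 3710
acct=G95: ✓ → 3692
acct=G40: ✓ → 56
acct=G13: ✓ → 579
acct=G93: ✓ → 201
acct=G46: ✗
acct=G88: ✓ → 658
acct=G21: ✓ → 3185
acct=G80: ✗
acct=G85: ✓ → 3616
acct=G50: ✓ → 522
acct=G81: ✓ → 2946
acct=G83: ✓ → 1666
balance_sum = 3710 + 3692 + 56 + 579 + 201 + 658 + 3185 + 3616 + 522 + 2946 + 1666 = 20831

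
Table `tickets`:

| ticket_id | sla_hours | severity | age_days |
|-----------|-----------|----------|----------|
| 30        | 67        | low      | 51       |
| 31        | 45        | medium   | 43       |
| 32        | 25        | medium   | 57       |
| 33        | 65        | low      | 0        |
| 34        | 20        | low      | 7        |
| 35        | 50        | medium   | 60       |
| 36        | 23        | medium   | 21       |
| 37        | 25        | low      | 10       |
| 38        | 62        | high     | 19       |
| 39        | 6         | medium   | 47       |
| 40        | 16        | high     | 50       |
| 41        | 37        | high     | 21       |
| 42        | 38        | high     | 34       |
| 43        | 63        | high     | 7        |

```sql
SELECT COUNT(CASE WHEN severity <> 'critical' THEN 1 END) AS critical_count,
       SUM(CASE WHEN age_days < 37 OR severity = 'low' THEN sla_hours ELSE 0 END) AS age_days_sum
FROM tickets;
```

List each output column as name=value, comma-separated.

[critical_count: severity <> 'critical']
ticket_id=30: ✓ → 1
ticket_id=31: ✓ → 1
ticket_id=32: ✓ → 1
ticket_id=33: ✓ → 1
ticket_id=34: ✓ → 1
ticket_id=35: ✓ → 1
ticket_id=36: ✓ → 1
ticket_id=37: ✓ → 1
ticket_id=38: ✓ → 1
ticket_id=39: ✓ → 1
ticket_id=40: ✓ → 1
ticket_id=41: ✓ → 1
ticket_id=42: ✓ → 1
ticket_id=43: ✓ → 1
critical_count = COUNT(1, 1, 1, 1, 1, 1, 1, 1, 1, 1, 1, 1, 1, 1) = 14
—
[age_days_sum: age_days < 37 OR severity = 'low']
ticket_id=30: ✓ → 67
ticket_id=31: ✗
ticket_id=32: ✗
ticket_id=33: ✓ → 65
ticket_id=34: ✓ → 20
ticket_id=35: ✗
ticket_id=36: ✓ → 23
ticket_id=37: ✓ → 25
ticket_id=38: ✓ → 62
ticket_id=39: ✗
ticket_id=40: ✗
ticket_id=41: ✓ → 37
ticket_id=42: ✓ → 38
ticket_id=43: ✓ → 63
age_days_sum = 67 + 65 + 20 + 23 + 25 + 62 + 37 + 38 + 63 = 400

critical_count=14, age_days_sum=400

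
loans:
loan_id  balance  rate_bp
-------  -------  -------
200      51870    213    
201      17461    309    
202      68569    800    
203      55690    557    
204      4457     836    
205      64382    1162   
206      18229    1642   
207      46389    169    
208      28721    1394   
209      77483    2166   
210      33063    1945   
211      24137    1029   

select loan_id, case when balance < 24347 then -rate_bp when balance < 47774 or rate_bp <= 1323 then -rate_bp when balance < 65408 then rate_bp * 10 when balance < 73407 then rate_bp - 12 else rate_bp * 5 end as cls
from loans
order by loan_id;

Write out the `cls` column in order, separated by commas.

-213, -309, -800, -557, -836, -1162, -1642, -169, -1394, 10830, -1945, -1029

loan_id=200: balance < 47774 or rate_bp <= 1323 → -213
loan_id=201: balance < 24347 → -309
loan_id=202: balance < 47774 or rate_bp <= 1323 → -800
loan_id=203: balance < 47774 or rate_bp <= 1323 → -557
loan_id=204: balance < 24347 → -836
loan_id=205: balance < 47774 or rate_bp <= 1323 → -1162
loan_id=206: balance < 24347 → -1642
loan_id=207: balance < 47774 or rate_bp <= 1323 → -169
loan_id=208: balance < 47774 or rate_bp <= 1323 → -1394
loan_id=209: ELSE → 10830
loan_id=210: balance < 47774 or rate_bp <= 1323 → -1945
loan_id=211: balance < 24347 → -1029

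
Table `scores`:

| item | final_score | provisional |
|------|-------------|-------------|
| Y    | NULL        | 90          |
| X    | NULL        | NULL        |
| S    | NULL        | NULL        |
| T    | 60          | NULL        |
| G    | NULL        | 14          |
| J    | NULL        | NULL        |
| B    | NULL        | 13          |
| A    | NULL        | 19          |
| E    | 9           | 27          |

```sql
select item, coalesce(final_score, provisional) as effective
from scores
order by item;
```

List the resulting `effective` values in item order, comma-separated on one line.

item=A: final_score=NULL, provisional=19 → 19
item=B: final_score=NULL, provisional=13 → 13
item=E: final_score=9 → 9
item=G: final_score=NULL, provisional=14 → 14
item=J: final_score=NULL, provisional=NULL (all NULL) → NULL
item=S: final_score=NULL, provisional=NULL (all NULL) → NULL
item=T: final_score=60 → 60
item=X: final_score=NULL, provisional=NULL (all NULL) → NULL
item=Y: final_score=NULL, provisional=90 → 90

19, 13, 9, 14, NULL, NULL, 60, NULL, 90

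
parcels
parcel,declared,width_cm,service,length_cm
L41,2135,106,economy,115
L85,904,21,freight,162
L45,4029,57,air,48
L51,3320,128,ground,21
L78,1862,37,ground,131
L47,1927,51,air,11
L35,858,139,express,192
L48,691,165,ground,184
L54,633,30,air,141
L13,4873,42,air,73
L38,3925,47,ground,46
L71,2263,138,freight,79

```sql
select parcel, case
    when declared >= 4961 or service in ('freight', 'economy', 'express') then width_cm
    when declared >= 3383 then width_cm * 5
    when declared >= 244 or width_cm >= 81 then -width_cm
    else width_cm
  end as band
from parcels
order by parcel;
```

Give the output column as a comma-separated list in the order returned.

parcel=L13: declared >= 3383 → 210
parcel=L35: declared >= 4961 or service in ('freight', 'economy', 'express') → 139
parcel=L38: declared >= 3383 → 235
parcel=L41: declared >= 4961 or service in ('freight', 'economy', 'express') → 106
parcel=L45: declared >= 3383 → 285
parcel=L47: declared >= 244 or width_cm >= 81 → -51
parcel=L48: declared >= 244 or width_cm >= 81 → -165
parcel=L51: declared >= 244 or width_cm >= 81 → -128
parcel=L54: declared >= 244 or width_cm >= 81 → -30
parcel=L71: declared >= 4961 or service in ('freight', 'economy', 'express') → 138
parcel=L78: declared >= 244 or width_cm >= 81 → -37
parcel=L85: declared >= 4961 or service in ('freight', 'economy', 'express') → 21

210, 139, 235, 106, 285, -51, -165, -128, -30, 138, -37, 21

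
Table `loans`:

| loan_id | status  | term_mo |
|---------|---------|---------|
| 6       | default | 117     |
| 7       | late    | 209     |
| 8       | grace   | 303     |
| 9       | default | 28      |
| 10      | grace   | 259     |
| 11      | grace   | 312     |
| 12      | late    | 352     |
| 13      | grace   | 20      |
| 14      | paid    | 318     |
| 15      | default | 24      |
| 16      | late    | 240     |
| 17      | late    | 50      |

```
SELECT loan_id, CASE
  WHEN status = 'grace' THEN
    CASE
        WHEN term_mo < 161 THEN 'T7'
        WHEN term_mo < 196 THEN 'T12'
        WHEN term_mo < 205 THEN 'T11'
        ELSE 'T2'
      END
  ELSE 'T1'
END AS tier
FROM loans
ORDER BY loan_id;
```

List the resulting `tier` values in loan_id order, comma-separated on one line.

loan_id=6: status='default' → outer ELSE → T1
loan_id=7: status='late' → outer ELSE → T1
loan_id=8: status='grace' → inner[ELSE] → T2
loan_id=9: status='default' → outer ELSE → T1
loan_id=10: status='grace' → inner[ELSE] → T2
loan_id=11: status='grace' → inner[ELSE] → T2
loan_id=12: status='late' → outer ELSE → T1
loan_id=13: status='grace' → inner[term_mo < 161] → T7
loan_id=14: status='paid' → outer ELSE → T1
loan_id=15: status='default' → outer ELSE → T1
loan_id=16: status='late' → outer ELSE → T1
loan_id=17: status='late' → outer ELSE → T1

T1, T1, T2, T1, T2, T2, T1, T7, T1, T1, T1, T1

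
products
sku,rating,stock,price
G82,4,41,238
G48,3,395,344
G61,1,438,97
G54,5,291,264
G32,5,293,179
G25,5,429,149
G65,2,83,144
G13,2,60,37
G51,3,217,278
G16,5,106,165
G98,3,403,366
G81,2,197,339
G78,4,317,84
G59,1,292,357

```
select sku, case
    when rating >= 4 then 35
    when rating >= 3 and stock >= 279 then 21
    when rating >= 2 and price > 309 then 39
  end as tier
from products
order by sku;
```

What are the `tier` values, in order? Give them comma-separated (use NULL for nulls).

sku=G13: (no match → NULL) → NULL
sku=G16: rating >= 4 → 35
sku=G25: rating >= 4 → 35
sku=G32: rating >= 4 → 35
sku=G48: rating >= 3 and stock >= 279 → 21
sku=G51: (no match → NULL) → NULL
sku=G54: rating >= 4 → 35
sku=G59: (no match → NULL) → NULL
sku=G61: (no match → NULL) → NULL
sku=G65: (no match → NULL) → NULL
sku=G78: rating >= 4 → 35
sku=G81: rating >= 2 and price > 309 → 39
sku=G82: rating >= 4 → 35
sku=G98: rating >= 3 and stock >= 279 → 21

NULL, 35, 35, 35, 21, NULL, 35, NULL, NULL, NULL, 35, 39, 35, 21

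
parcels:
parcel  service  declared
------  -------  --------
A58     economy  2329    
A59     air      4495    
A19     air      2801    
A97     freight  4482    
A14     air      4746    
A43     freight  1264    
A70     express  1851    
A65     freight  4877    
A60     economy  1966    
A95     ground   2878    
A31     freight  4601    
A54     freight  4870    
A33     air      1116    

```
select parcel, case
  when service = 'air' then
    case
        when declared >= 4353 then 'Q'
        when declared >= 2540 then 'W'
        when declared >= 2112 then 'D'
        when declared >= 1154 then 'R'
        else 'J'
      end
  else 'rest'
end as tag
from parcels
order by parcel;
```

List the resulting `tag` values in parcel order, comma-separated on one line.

parcel=A14: service='air' → inner[declared >= 4353] → Q
parcel=A19: service='air' → inner[declared >= 2540] → W
parcel=A31: service='freight' → outer ELSE → rest
parcel=A33: service='air' → inner[ELSE] → J
parcel=A43: service='freight' → outer ELSE → rest
parcel=A54: service='freight' → outer ELSE → rest
parcel=A58: service='economy' → outer ELSE → rest
parcel=A59: service='air' → inner[declared >= 4353] → Q
parcel=A60: service='economy' → outer ELSE → rest
parcel=A65: service='freight' → outer ELSE → rest
parcel=A70: service='express' → outer ELSE → rest
parcel=A95: service='ground' → outer ELSE → rest
parcel=A97: service='freight' → outer ELSE → rest

Q, W, rest, J, rest, rest, rest, Q, rest, rest, rest, rest, rest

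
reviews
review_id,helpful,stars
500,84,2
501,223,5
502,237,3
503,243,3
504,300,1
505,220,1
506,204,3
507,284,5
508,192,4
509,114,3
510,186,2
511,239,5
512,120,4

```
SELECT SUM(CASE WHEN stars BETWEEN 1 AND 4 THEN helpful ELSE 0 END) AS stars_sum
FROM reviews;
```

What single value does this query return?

1900

review_id=500: ✓ → 84
review_id=501: ✗
review_id=502: ✓ → 237
review_id=503: ✓ → 243
review_id=504: ✓ → 300
review_id=505: ✓ → 220
review_id=506: ✓ → 204
review_id=507: ✗
review_id=508: ✓ → 192
review_id=509: ✓ → 114
review_id=510: ✓ → 186
review_id=511: ✗
review_id=512: ✓ → 120
stars_sum = 84 + 237 + 243 + 300 + 220 + 204 + 192 + 114 + 186 + 120 = 1900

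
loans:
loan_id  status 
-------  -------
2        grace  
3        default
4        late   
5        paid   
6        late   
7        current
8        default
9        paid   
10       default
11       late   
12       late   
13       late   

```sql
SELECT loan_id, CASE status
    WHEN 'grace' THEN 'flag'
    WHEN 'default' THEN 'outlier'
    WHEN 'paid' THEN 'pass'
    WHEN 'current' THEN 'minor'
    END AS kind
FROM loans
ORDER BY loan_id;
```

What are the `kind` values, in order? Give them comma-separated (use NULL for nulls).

loan_id=2: status='grace' → flag
loan_id=3: status='default' → outlier
loan_id=4: (no match → NULL) → NULL
loan_id=5: status='paid' → pass
loan_id=6: (no match → NULL) → NULL
loan_id=7: status='current' → minor
loan_id=8: status='default' → outlier
loan_id=9: status='paid' → pass
loan_id=10: status='default' → outlier
loan_id=11: (no match → NULL) → NULL
loan_id=12: (no match → NULL) → NULL
loan_id=13: (no match → NULL) → NULL

flag, outlier, NULL, pass, NULL, minor, outlier, pass, outlier, NULL, NULL, NULL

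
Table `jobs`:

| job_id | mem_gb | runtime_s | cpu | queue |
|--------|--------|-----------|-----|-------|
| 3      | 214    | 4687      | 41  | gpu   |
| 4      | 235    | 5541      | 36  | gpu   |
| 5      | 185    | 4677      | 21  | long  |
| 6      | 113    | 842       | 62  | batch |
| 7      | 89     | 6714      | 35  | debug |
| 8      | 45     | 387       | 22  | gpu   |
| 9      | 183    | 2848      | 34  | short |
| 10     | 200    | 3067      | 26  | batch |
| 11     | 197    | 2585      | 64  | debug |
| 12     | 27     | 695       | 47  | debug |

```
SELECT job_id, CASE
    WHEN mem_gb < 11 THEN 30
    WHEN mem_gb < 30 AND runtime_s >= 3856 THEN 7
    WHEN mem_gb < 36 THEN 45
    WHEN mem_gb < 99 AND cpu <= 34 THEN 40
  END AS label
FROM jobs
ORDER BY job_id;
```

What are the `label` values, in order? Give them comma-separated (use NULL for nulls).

job_id=3: (no match → NULL) → NULL
job_id=4: (no match → NULL) → NULL
job_id=5: (no match → NULL) → NULL
job_id=6: (no match → NULL) → NULL
job_id=7: (no match → NULL) → NULL
job_id=8: mem_gb < 99 AND cpu <= 34 → 40
job_id=9: (no match → NULL) → NULL
job_id=10: (no match → NULL) → NULL
job_id=11: (no match → NULL) → NULL
job_id=12: mem_gb < 36 → 45

NULL, NULL, NULL, NULL, NULL, 40, NULL, NULL, NULL, 45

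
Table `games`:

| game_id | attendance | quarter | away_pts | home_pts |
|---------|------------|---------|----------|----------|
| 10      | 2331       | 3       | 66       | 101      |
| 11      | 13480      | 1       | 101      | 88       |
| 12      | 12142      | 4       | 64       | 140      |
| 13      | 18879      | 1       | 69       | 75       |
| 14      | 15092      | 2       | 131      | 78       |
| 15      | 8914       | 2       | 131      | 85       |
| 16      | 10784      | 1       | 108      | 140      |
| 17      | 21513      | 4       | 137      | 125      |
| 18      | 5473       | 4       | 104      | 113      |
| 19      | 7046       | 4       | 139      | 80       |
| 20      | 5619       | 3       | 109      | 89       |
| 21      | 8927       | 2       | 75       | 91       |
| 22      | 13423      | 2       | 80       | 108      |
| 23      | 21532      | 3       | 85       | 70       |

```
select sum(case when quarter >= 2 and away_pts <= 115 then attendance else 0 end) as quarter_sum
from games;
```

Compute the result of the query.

69447

game_id=10: ✓ → 2331
game_id=11: ✗
game_id=12: ✓ → 12142
game_id=13: ✗
game_id=14: ✗
game_id=15: ✗
game_id=16: ✗
game_id=17: ✗
game_id=18: ✓ → 5473
game_id=19: ✗
game_id=20: ✓ → 5619
game_id=21: ✓ → 8927
game_id=22: ✓ → 13423
game_id=23: ✓ → 21532
quarter_sum = 2331 + 12142 + 5473 + 5619 + 8927 + 13423 + 21532 = 69447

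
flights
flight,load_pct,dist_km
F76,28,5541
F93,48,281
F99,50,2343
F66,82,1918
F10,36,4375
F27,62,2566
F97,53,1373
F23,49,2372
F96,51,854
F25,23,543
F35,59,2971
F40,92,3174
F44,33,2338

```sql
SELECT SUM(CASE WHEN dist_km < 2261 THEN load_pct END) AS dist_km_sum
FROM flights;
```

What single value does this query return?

flight=F76: ✗
flight=F93: ✓ → 48
flight=F99: ✗
flight=F66: ✓ → 82
flight=F10: ✗
flight=F27: ✗
flight=F97: ✓ → 53
flight=F23: ✗
flight=F96: ✓ → 51
flight=F25: ✓ → 23
flight=F35: ✗
flight=F40: ✗
flight=F44: ✗
dist_km_sum = 48 + 82 + 53 + 51 + 23 = 257

257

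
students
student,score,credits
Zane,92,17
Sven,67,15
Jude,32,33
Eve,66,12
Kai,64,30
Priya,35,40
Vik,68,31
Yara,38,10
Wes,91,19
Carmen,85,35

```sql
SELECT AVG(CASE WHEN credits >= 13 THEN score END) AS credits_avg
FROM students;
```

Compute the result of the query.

66.75

student=Zane: ✓ → 92
student=Sven: ✓ → 67
student=Jude: ✓ → 32
student=Eve: ✗
student=Kai: ✓ → 64
student=Priya: ✓ → 35
student=Vik: ✓ → 68
student=Yara: ✗
student=Wes: ✓ → 91
student=Carmen: ✓ → 85
credits_avg = (92 + 67 + 32 + 64 + 35 + 68 + 91 + 85) / 8 = 66.75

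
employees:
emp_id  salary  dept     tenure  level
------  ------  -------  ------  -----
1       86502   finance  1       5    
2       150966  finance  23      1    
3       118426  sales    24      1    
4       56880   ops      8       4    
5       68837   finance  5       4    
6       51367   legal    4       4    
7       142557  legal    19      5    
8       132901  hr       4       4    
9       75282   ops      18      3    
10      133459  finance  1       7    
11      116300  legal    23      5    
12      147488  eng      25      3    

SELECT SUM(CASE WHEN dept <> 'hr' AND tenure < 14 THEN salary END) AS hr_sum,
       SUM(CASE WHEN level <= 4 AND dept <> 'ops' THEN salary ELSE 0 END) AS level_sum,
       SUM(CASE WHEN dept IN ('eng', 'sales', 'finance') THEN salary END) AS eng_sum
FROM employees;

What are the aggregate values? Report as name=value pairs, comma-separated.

[hr_sum: dept <> 'hr' AND tenure < 14]
emp_id=1: ✓ → 86502
emp_id=2: ✗
emp_id=3: ✗
emp_id=4: ✓ → 56880
emp_id=5: ✓ → 68837
emp_id=6: ✓ → 51367
emp_id=7: ✗
emp_id=8: ✗
emp_id=9: ✗
emp_id=10: ✓ → 133459
emp_id=11: ✗
emp_id=12: ✗
hr_sum = 86502 + 56880 + 68837 + 51367 + 133459 = 397045
—
[level_sum: level <= 4 AND dept <> 'ops']
emp_id=1: ✗
emp_id=2: ✓ → 150966
emp_id=3: ✓ → 118426
emp_id=4: ✗
emp_id=5: ✓ → 68837
emp_id=6: ✓ → 51367
emp_id=7: ✗
emp_id=8: ✓ → 132901
emp_id=9: ✗
emp_id=10: ✗
emp_id=11: ✗
emp_id=12: ✓ → 147488
level_sum = 150966 + 118426 + 68837 + 51367 + 132901 + 147488 = 669985
—
[eng_sum: dept IN ('eng', 'sales', 'finance')]
emp_id=1: ✓ → 86502
emp_id=2: ✓ → 150966
emp_id=3: ✓ → 118426
emp_id=4: ✗
emp_id=5: ✓ → 68837
emp_id=6: ✗
emp_id=7: ✗
emp_id=8: ✗
emp_id=9: ✗
emp_id=10: ✓ → 133459
emp_id=11: ✗
emp_id=12: ✓ → 147488
eng_sum = 86502 + 150966 + 118426 + 68837 + 133459 + 147488 = 705678

hr_sum=397045, level_sum=669985, eng_sum=705678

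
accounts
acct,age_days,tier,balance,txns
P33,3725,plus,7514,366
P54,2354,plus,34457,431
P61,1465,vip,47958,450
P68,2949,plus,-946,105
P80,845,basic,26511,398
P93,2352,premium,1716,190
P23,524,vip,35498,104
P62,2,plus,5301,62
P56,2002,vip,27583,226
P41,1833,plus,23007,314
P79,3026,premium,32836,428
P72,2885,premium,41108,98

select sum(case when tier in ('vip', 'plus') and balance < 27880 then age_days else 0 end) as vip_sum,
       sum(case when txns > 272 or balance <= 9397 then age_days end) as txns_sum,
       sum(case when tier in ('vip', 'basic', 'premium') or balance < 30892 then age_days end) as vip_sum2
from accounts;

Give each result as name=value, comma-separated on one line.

[vip_sum: tier in ('vip', 'plus') and balance < 27880]
acct=P33: ✓ → 3725
acct=P54: ✗
acct=P61: ✗
acct=P68: ✓ → 2949
acct=P80: ✗
acct=P93: ✗
acct=P23: ✗
acct=P62: ✓ → 2
acct=P56: ✓ → 2002
acct=P41: ✓ → 1833
acct=P79: ✗
acct=P72: ✗
vip_sum = 3725 + 2949 + 2 + 2002 + 1833 = 10511
—
[txns_sum: txns > 272 or balance <= 9397]
acct=P33: ✓ → 3725
acct=P54: ✓ → 2354
acct=P61: ✓ → 1465
acct=P68: ✓ → 2949
acct=P80: ✓ → 845
acct=P93: ✓ → 2352
acct=P23: ✗
acct=P62: ✓ → 2
acct=P56: ✗
acct=P41: ✓ → 1833
acct=P79: ✓ → 3026
acct=P72: ✗
txns_sum = 3725 + 2354 + 1465 + 2949 + 845 + 2352 + 2 + 1833 + 3026 = 18551
—
[vip_sum2: tier in ('vip', 'basic', 'premium') or balance < 30892]
acct=P33: ✓ → 3725
acct=P54: ✗
acct=P61: ✓ → 1465
acct=P68: ✓ → 2949
acct=P80: ✓ → 845
acct=P93: ✓ → 2352
acct=P23: ✓ → 524
acct=P62: ✓ → 2
acct=P56: ✓ → 2002
acct=P41: ✓ → 1833
acct=P79: ✓ → 3026
acct=P72: ✓ → 2885
vip_sum2 = 3725 + 1465 + 2949 + 845 + 2352 + 524 + 2 + 2002 + 1833 + 3026 + 2885 = 21608

vip_sum=10511, txns_sum=18551, vip_sum2=21608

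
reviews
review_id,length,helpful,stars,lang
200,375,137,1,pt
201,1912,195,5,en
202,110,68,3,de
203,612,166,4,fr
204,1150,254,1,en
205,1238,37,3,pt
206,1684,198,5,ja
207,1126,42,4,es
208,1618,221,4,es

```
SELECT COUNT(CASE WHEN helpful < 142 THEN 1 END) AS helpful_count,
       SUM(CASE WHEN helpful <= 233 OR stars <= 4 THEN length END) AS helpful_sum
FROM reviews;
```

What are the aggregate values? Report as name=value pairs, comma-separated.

helpful_count=4, helpful_sum=9825

[helpful_count: helpful < 142]
review_id=200: ✓ → 1
review_id=201: ✗
review_id=202: ✓ → 1
review_id=203: ✗
review_id=204: ✗
review_id=205: ✓ → 1
review_id=206: ✗
review_id=207: ✓ → 1
review_id=208: ✗
helpful_count = COUNT(1, 1, 1, 1) = 4
—
[helpful_sum: helpful <= 233 OR stars <= 4]
review_id=200: ✓ → 375
review_id=201: ✓ → 1912
review_id=202: ✓ → 110
review_id=203: ✓ → 612
review_id=204: ✓ → 1150
review_id=205: ✓ → 1238
review_id=206: ✓ → 1684
review_id=207: ✓ → 1126
review_id=208: ✓ → 1618
helpful_sum = 375 + 1912 + 110 + 612 + 1150 + 1238 + 1684 + 1126 + 1618 = 9825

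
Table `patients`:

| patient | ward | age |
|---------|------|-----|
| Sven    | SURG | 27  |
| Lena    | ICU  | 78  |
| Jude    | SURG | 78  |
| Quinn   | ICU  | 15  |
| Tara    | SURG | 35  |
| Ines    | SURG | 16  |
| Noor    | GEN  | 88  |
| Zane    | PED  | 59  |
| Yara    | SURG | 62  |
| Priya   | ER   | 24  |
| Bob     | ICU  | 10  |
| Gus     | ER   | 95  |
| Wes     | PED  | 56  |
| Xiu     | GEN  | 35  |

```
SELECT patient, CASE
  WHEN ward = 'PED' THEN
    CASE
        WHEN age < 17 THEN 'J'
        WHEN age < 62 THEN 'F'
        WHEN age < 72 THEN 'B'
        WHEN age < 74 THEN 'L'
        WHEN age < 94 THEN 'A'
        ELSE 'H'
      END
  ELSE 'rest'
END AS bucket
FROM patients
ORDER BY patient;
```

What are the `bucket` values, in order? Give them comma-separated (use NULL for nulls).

rest, rest, rest, rest, rest, rest, rest, rest, rest, rest, F, rest, rest, F

patient=Bob: ward='ICU' → outer ELSE → rest
patient=Gus: ward='ER' → outer ELSE → rest
patient=Ines: ward='SURG' → outer ELSE → rest
patient=Jude: ward='SURG' → outer ELSE → rest
patient=Lena: ward='ICU' → outer ELSE → rest
patient=Noor: ward='GEN' → outer ELSE → rest
patient=Priya: ward='ER' → outer ELSE → rest
patient=Quinn: ward='ICU' → outer ELSE → rest
patient=Sven: ward='SURG' → outer ELSE → rest
patient=Tara: ward='SURG' → outer ELSE → rest
patient=Wes: ward='PED' → inner[age < 62] → F
patient=Xiu: ward='GEN' → outer ELSE → rest
patient=Yara: ward='SURG' → outer ELSE → rest
patient=Zane: ward='PED' → inner[age < 62] → F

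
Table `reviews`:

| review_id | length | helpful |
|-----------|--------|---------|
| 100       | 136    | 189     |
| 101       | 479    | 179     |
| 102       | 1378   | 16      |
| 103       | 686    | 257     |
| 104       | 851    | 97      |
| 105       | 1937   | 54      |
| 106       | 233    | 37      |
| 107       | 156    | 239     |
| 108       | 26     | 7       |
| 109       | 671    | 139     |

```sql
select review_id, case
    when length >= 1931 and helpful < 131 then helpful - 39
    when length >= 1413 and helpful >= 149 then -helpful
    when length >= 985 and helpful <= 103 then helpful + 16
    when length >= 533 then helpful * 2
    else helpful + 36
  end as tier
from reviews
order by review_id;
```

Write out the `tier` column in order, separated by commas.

225, 215, 32, 514, 194, 15, 73, 275, 43, 278

review_id=100: ELSE → 225
review_id=101: ELSE → 215
review_id=102: length >= 985 and helpful <= 103 → 32
review_id=103: length >= 533 → 514
review_id=104: length >= 533 → 194
review_id=105: length >= 1931 and helpful < 131 → 15
review_id=106: ELSE → 73
review_id=107: ELSE → 275
review_id=108: ELSE → 43
review_id=109: length >= 533 → 278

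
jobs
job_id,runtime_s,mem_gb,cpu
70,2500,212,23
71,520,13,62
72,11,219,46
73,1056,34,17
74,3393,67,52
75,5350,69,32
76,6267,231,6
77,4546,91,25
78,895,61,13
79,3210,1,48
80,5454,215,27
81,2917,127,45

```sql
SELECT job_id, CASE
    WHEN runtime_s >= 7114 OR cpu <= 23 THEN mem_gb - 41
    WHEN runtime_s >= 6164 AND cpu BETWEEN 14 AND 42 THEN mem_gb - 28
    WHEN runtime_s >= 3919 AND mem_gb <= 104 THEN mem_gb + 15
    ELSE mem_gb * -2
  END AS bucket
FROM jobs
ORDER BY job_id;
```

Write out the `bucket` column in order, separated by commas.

job_id=70: runtime_s >= 7114 OR cpu <= 23 → 171
job_id=71: ELSE → -26
job_id=72: ELSE → -438
job_id=73: runtime_s >= 7114 OR cpu <= 23 → -7
job_id=74: ELSE → -134
job_id=75: runtime_s >= 3919 AND mem_gb <= 104 → 84
job_id=76: runtime_s >= 7114 OR cpu <= 23 → 190
job_id=77: runtime_s >= 3919 AND mem_gb <= 104 → 106
job_id=78: runtime_s >= 7114 OR cpu <= 23 → 20
job_id=79: ELSE → -2
job_id=80: ELSE → -430
job_id=81: ELSE → -254

171, -26, -438, -7, -134, 84, 190, 106, 20, -2, -430, -254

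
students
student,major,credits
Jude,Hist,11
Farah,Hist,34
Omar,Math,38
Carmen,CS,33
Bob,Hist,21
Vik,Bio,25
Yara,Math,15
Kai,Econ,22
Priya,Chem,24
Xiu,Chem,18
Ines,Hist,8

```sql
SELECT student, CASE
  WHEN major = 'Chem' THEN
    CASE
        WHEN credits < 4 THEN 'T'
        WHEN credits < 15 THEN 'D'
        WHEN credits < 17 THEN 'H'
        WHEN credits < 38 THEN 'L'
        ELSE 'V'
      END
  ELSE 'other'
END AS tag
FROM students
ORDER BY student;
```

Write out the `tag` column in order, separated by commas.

student=Bob: major='Hist' → outer ELSE → other
student=Carmen: major='CS' → outer ELSE → other
student=Farah: major='Hist' → outer ELSE → other
student=Ines: major='Hist' → outer ELSE → other
student=Jude: major='Hist' → outer ELSE → other
student=Kai: major='Econ' → outer ELSE → other
student=Omar: major='Math' → outer ELSE → other
student=Priya: major='Chem' → inner[credits < 38] → L
student=Vik: major='Bio' → outer ELSE → other
student=Xiu: major='Chem' → inner[credits < 38] → L
student=Yara: major='Math' → outer ELSE → other

other, other, other, other, other, other, other, L, other, L, other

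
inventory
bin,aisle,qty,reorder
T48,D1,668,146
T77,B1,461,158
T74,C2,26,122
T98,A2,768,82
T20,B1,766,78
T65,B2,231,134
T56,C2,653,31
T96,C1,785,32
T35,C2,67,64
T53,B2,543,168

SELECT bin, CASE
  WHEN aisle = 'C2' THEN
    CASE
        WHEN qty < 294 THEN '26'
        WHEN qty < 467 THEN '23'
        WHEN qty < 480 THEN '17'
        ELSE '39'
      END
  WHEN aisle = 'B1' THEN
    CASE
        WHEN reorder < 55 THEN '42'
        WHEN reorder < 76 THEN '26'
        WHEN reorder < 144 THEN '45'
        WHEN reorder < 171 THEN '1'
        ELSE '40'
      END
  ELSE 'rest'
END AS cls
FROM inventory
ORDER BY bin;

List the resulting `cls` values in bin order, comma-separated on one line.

45, 26, rest, rest, 39, rest, 26, 1, rest, rest

bin=T20: aisle='B1' → inner[reorder < 144] → 45
bin=T35: aisle='C2' → inner[qty < 294] → 26
bin=T48: aisle='D1' → outer ELSE → rest
bin=T53: aisle='B2' → outer ELSE → rest
bin=T56: aisle='C2' → inner[ELSE] → 39
bin=T65: aisle='B2' → outer ELSE → rest
bin=T74: aisle='C2' → inner[qty < 294] → 26
bin=T77: aisle='B1' → inner[reorder < 171] → 1
bin=T96: aisle='C1' → outer ELSE → rest
bin=T98: aisle='A2' → outer ELSE → rest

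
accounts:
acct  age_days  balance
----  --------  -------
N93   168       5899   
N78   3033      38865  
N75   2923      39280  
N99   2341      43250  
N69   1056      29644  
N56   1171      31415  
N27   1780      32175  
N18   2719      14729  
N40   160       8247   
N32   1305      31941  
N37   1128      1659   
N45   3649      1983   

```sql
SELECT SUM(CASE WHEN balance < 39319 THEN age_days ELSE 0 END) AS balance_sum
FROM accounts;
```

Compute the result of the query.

acct=N93: ✓ → 168
acct=N78: ✓ → 3033
acct=N75: ✓ → 2923
acct=N99: ✗
acct=N69: ✓ → 1056
acct=N56: ✓ → 1171
acct=N27: ✓ → 1780
acct=N18: ✓ → 2719
acct=N40: ✓ → 160
acct=N32: ✓ → 1305
acct=N37: ✓ → 1128
acct=N45: ✓ → 3649
balance_sum = 168 + 3033 + 2923 + 1056 + 1171 + 1780 + 2719 + 160 + 1305 + 1128 + 3649 = 19092

19092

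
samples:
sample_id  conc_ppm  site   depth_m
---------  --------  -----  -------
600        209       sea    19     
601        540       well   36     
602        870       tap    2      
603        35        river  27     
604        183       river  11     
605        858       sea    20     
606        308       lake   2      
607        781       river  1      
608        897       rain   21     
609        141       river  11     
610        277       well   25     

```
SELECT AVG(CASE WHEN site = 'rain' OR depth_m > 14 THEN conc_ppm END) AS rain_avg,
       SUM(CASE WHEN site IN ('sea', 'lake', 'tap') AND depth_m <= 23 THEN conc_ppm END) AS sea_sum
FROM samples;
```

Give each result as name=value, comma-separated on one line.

rain_avg=469.3333333333, sea_sum=2245

[rain_avg: site = 'rain' OR depth_m > 14]
sample_id=600: ✓ → 209
sample_id=601: ✓ → 540
sample_id=602: ✗
sample_id=603: ✓ → 35
sample_id=604: ✗
sample_id=605: ✓ → 858
sample_id=606: ✗
sample_id=607: ✗
sample_id=608: ✓ → 897
sample_id=609: ✗
sample_id=610: ✓ → 277
rain_avg = (209 + 540 + 35 + 858 + 897 + 277) / 6 = 469.3333333333
—
[sea_sum: site IN ('sea', 'lake', 'tap') AND depth_m <= 23]
sample_id=600: ✓ → 209
sample_id=601: ✗
sample_id=602: ✓ → 870
sample_id=603: ✗
sample_id=604: ✗
sample_id=605: ✓ → 858
sample_id=606: ✓ → 308
sample_id=607: ✗
sample_id=608: ✗
sample_id=609: ✗
sample_id=610: ✗
sea_sum = 209 + 870 + 858 + 308 = 2245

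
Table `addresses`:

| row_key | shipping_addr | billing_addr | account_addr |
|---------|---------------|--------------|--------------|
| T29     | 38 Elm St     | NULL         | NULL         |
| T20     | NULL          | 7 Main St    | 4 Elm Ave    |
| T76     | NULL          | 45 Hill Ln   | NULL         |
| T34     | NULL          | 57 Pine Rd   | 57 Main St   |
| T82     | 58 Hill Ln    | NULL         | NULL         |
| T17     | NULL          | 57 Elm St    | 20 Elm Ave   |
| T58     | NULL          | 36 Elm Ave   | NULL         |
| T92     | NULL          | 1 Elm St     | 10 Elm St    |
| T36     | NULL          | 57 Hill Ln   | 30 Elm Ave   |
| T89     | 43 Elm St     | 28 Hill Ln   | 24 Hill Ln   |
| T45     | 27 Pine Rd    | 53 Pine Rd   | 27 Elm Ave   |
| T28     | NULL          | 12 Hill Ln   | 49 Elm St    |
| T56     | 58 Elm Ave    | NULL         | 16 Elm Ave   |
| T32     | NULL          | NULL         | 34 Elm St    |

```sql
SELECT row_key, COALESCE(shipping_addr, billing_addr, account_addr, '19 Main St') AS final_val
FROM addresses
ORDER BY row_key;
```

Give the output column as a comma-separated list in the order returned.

row_key=T17: shipping_addr=NULL, billing_addr=57 Elm St → 57 Elm St
row_key=T20: shipping_addr=NULL, billing_addr=7 Main St → 7 Main St
row_key=T28: shipping_addr=NULL, billing_addr=12 Hill Ln → 12 Hill Ln
row_key=T29: shipping_addr=38 Elm St → 38 Elm St
row_key=T32: shipping_addr=NULL, billing_addr=NULL, account_addr=34 Elm St → 34 Elm St
row_key=T34: shipping_addr=NULL, billing_addr=57 Pine Rd → 57 Pine Rd
row_key=T36: shipping_addr=NULL, billing_addr=57 Hill Ln → 57 Hill Ln
row_key=T45: shipping_addr=27 Pine Rd → 27 Pine Rd
row_key=T56: shipping_addr=58 Elm Ave → 58 Elm Ave
row_key=T58: shipping_addr=NULL, billing_addr=36 Elm Ave → 36 Elm Ave
row_key=T76: shipping_addr=NULL, billing_addr=45 Hill Ln → 45 Hill Ln
row_key=T82: shipping_addr=58 Hill Ln → 58 Hill Ln
row_key=T89: shipping_addr=43 Elm St → 43 Elm St
row_key=T92: shipping_addr=NULL, billing_addr=1 Elm St → 1 Elm St

57 Elm St, 7 Main St, 12 Hill Ln, 38 Elm St, 34 Elm St, 57 Pine Rd, 57 Hill Ln, 27 Pine Rd, 58 Elm Ave, 36 Elm Ave, 45 Hill Ln, 58 Hill Ln, 43 Elm St, 1 Elm St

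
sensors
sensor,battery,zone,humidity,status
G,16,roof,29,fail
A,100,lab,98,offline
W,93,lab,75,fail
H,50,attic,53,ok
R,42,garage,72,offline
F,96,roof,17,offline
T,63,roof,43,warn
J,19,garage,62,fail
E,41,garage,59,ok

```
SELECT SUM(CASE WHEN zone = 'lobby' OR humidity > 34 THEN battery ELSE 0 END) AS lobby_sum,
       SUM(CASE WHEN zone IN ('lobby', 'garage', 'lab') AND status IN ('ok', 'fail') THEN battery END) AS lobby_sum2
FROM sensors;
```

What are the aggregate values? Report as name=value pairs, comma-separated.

lobby_sum=408, lobby_sum2=153

[lobby_sum: zone = 'lobby' OR humidity > 34]
sensor=G: ✗
sensor=A: ✓ → 100
sensor=W: ✓ → 93
sensor=H: ✓ → 50
sensor=R: ✓ → 42
sensor=F: ✗
sensor=T: ✓ → 63
sensor=J: ✓ → 19
sensor=E: ✓ → 41
lobby_sum = 100 + 93 + 50 + 42 + 63 + 19 + 41 = 408
—
[lobby_sum2: zone IN ('lobby', 'garage', 'lab') AND status IN ('ok', 'fail')]
sensor=G: ✗
sensor=A: ✗
sensor=W: ✓ → 93
sensor=H: ✗
sensor=R: ✗
sensor=F: ✗
sensor=T: ✗
sensor=J: ✓ → 19
sensor=E: ✓ → 41
lobby_sum2 = 93 + 19 + 41 = 153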